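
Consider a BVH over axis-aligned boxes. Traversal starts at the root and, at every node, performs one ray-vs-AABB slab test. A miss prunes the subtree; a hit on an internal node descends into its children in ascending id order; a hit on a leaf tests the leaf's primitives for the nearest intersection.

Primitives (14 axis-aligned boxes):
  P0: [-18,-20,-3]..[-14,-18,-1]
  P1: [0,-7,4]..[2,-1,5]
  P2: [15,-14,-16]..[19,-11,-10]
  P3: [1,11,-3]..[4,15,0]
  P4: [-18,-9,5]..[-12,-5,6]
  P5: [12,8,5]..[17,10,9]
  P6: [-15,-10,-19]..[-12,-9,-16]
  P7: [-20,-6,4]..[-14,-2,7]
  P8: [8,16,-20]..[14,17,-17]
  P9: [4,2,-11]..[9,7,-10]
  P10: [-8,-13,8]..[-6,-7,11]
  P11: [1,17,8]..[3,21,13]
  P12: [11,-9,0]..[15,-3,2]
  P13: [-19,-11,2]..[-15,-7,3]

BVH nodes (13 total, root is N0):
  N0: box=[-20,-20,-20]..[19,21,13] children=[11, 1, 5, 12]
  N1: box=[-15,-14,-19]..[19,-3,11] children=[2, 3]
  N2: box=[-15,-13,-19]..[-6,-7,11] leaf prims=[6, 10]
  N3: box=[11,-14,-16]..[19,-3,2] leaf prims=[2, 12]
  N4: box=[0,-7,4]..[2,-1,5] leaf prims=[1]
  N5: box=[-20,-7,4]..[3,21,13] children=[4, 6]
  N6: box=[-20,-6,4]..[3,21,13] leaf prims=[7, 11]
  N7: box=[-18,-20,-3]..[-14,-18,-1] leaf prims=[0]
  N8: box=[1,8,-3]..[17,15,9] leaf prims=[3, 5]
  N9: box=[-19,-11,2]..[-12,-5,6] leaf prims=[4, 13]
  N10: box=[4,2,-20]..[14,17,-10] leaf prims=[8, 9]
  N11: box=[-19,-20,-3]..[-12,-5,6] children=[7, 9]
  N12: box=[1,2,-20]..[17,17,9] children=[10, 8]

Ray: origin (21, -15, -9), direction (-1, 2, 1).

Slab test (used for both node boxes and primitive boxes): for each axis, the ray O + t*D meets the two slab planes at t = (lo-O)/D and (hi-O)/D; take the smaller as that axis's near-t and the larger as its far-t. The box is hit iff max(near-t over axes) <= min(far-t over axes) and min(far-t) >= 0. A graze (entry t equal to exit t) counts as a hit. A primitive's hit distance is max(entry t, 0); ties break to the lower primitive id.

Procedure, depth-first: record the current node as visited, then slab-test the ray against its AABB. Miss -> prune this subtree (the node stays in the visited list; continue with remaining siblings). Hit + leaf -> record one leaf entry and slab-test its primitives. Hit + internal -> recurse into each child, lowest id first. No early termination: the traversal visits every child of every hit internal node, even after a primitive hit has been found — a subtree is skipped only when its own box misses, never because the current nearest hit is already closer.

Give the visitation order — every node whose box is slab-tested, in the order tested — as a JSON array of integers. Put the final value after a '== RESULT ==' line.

Walk:
N0 x:[2,41] y:[-5/2,18] z:[-11,22] -> hit [2,18], descend [1, 5, 11, 12]
  N1 x:[2,36] y:[1/2,6] z:[-10,20] -> hit [2,6], descend [2, 3]
    N2 x:[27,36] y:[1,4] z:[-10,20] -> miss, prune
    N3 x:[2,10] y:[1/2,6] z:[-7,11] -> hit [2,6] leaf, test {P2(miss), P12(miss)}
  N5 x:[18,41] y:[4,18] z:[13,22] -> hit [18,18], descend [4, 6]
    N4 x:[19,21] y:[4,7] z:[13,14] -> miss, prune
    N6 x:[18,41] y:[9/2,18] z:[13,22] -> hit [18,18] leaf, test {P7(miss), P11@t=18}
  N11 x:[33,40] y:[-5/2,5] z:[6,15] -> miss, prune
  N12 x:[4,20] y:[17/2,16] z:[-11,18] -> hit [17/2,16], descend [8, 10]
    N8 x:[4,20] y:[23/2,15] z:[6,18] -> hit [23/2,15] leaf, test {P3(miss), P5(miss)}
    N10 x:[7,17] y:[17/2,16] z:[-11,-1] -> miss, prune

11 AABB tests over nodes [0, 1, 2, 3, 5, 4, 6, 11, 12, 8, 10]; 3 leaves entered; closest P11.

== RESULT ==
[0, 1, 2, 3, 5, 4, 6, 11, 12, 8, 10]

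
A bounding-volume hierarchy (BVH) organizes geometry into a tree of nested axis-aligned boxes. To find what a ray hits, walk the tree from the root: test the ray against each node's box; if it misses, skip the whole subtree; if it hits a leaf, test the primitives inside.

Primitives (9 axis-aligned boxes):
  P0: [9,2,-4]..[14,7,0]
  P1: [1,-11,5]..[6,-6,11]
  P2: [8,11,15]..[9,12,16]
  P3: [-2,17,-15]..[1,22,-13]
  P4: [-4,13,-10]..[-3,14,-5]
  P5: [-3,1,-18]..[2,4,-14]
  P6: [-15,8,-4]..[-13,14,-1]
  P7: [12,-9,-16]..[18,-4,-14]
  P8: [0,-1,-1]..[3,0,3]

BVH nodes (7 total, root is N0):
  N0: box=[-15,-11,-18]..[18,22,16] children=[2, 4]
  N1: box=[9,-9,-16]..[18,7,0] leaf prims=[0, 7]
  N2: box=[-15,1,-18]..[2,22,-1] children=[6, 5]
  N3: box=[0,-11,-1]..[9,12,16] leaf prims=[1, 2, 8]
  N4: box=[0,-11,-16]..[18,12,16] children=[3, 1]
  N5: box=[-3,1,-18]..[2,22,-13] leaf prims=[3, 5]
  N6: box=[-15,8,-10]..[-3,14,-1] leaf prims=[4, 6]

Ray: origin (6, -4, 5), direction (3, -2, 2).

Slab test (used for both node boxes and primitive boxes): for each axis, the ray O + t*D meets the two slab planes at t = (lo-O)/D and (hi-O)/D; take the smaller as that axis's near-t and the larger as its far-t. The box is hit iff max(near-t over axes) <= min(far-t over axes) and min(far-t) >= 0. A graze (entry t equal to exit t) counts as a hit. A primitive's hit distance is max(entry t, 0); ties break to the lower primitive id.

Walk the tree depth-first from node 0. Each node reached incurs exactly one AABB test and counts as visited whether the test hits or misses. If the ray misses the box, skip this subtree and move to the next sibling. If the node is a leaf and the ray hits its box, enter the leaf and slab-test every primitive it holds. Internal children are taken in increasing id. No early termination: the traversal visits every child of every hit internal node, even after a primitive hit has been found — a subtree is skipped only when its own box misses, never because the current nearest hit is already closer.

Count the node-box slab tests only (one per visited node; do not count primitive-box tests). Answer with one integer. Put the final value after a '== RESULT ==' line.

Traverse from the root:
N0 x:[-7,4] y:[-13,7/2] z:[-23/2,11/2] -> hit [-7,7/2], descend [2, 4]
  N2 x:[-7,-4/3] y:[-13,-5/2] z:[-23/2,-3] -> miss, prune
  N4 x:[-2,4] y:[-8,7/2] z:[-21/2,11/2] -> hit [-2,7/2], descend [1, 3]
    N1 x:[1,4] y:[-11/2,5/2] z:[-21/2,-5/2] -> miss, prune
    N3 x:[-2,1] y:[-8,7/2] z:[-3,11/2] -> hit [-2,1] leaf, test {P1(miss), P2(miss), P8(miss)}

5 AABB tests over nodes [0, 2, 4, 1, 3]; 1 leaf entered; closest miss.

== RESULT ==
5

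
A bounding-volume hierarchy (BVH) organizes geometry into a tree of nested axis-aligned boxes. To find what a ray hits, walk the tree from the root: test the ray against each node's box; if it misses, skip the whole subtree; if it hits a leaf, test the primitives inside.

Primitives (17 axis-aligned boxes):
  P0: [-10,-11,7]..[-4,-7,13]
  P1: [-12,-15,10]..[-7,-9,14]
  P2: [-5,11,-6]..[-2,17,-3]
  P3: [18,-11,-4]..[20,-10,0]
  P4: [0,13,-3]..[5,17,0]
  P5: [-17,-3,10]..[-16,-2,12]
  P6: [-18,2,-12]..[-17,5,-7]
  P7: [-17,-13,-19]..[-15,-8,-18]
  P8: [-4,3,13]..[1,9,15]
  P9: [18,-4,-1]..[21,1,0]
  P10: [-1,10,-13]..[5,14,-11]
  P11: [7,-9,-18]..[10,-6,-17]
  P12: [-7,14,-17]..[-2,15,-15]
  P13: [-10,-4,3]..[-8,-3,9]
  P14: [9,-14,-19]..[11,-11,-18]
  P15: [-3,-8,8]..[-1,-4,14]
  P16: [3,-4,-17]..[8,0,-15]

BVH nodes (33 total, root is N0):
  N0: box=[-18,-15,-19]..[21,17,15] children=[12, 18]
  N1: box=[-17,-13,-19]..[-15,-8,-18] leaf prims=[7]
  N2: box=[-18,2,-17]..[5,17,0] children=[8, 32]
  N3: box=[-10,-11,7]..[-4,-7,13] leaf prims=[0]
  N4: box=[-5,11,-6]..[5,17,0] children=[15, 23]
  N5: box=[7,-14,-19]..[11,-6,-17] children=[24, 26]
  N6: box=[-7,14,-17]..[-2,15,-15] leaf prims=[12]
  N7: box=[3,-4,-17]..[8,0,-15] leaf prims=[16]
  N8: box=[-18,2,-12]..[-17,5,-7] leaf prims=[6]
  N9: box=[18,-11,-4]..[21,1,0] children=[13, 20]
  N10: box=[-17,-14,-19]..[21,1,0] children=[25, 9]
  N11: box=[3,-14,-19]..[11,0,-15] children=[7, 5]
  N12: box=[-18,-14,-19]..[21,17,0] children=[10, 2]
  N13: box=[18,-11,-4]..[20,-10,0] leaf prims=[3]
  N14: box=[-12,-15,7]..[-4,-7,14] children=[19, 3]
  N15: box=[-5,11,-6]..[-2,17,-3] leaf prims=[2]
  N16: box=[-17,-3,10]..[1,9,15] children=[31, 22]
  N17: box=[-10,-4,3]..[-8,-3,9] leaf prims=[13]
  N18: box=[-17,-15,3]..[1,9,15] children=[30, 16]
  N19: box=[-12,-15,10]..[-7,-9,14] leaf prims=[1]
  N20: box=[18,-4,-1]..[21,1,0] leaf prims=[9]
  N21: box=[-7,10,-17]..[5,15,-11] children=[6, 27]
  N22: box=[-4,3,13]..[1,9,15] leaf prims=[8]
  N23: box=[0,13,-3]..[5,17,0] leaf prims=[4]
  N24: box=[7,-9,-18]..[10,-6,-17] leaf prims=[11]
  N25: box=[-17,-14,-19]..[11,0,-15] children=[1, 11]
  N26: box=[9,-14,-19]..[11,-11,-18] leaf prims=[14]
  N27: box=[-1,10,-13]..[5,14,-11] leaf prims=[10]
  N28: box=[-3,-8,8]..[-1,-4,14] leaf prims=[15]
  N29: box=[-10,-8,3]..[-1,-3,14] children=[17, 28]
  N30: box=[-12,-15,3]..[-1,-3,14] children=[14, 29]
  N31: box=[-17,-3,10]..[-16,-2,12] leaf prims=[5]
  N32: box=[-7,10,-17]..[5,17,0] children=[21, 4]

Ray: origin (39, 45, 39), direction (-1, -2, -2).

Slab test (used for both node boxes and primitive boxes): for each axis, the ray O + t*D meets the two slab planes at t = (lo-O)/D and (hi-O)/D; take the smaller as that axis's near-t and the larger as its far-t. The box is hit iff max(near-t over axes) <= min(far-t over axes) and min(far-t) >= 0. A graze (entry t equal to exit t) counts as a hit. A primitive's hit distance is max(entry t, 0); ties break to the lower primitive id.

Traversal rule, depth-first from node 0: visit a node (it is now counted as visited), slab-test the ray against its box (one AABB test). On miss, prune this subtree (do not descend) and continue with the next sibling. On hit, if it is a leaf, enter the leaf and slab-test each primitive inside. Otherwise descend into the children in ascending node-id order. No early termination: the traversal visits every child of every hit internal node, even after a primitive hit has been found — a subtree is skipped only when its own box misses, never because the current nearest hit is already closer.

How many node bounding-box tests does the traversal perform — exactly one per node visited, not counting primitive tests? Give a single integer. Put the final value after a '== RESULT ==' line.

Traverse from the root:
N0 x:[18,57] y:[14,30] z:[12,29] -> hit [18,29], descend [12, 18]
  N12 x:[18,57] y:[14,59/2] z:[39/2,29] -> hit [39/2,29], descend [2, 10]
    N2 x:[34,57] y:[14,43/2] z:[39/2,28] -> miss, prune
    N10 x:[18,56] y:[22,59/2] z:[39/2,29] -> hit [22,29], descend [9, 25]
      N9 x:[18,21] y:[22,28] z:[39/2,43/2] -> miss, prune
      N25 x:[28,56] y:[45/2,59/2] z:[27,29] -> hit [28,29], descend [1, 11]
        N1 x:[54,56] y:[53/2,29] z:[57/2,29] -> miss, prune
        N11 x:[28,36] y:[45/2,59/2] z:[27,29] -> hit [28,29], descend [5, 7]
          N5 x:[28,32] y:[51/2,59/2] z:[28,29] -> hit [28,29], descend [24, 26]
            N24 x:[29,32] y:[51/2,27] z:[28,57/2] -> miss, prune
            N26 x:[28,30] y:[28,59/2] z:[57/2,29] -> hit [57/2,29] leaf, test {P14@t=57/2}
          N7 x:[31,36] y:[45/2,49/2] z:[27,28] -> miss, prune
  N18 x:[38,56] y:[18,30] z:[12,18] -> miss, prune

Visited [0, 12, 2, 10, 9, 25, 1, 11, 5, 24, 26, 7, 18]. Tests: 13 box, 1 leaf. Nearest: P14.

== RESULT ==
13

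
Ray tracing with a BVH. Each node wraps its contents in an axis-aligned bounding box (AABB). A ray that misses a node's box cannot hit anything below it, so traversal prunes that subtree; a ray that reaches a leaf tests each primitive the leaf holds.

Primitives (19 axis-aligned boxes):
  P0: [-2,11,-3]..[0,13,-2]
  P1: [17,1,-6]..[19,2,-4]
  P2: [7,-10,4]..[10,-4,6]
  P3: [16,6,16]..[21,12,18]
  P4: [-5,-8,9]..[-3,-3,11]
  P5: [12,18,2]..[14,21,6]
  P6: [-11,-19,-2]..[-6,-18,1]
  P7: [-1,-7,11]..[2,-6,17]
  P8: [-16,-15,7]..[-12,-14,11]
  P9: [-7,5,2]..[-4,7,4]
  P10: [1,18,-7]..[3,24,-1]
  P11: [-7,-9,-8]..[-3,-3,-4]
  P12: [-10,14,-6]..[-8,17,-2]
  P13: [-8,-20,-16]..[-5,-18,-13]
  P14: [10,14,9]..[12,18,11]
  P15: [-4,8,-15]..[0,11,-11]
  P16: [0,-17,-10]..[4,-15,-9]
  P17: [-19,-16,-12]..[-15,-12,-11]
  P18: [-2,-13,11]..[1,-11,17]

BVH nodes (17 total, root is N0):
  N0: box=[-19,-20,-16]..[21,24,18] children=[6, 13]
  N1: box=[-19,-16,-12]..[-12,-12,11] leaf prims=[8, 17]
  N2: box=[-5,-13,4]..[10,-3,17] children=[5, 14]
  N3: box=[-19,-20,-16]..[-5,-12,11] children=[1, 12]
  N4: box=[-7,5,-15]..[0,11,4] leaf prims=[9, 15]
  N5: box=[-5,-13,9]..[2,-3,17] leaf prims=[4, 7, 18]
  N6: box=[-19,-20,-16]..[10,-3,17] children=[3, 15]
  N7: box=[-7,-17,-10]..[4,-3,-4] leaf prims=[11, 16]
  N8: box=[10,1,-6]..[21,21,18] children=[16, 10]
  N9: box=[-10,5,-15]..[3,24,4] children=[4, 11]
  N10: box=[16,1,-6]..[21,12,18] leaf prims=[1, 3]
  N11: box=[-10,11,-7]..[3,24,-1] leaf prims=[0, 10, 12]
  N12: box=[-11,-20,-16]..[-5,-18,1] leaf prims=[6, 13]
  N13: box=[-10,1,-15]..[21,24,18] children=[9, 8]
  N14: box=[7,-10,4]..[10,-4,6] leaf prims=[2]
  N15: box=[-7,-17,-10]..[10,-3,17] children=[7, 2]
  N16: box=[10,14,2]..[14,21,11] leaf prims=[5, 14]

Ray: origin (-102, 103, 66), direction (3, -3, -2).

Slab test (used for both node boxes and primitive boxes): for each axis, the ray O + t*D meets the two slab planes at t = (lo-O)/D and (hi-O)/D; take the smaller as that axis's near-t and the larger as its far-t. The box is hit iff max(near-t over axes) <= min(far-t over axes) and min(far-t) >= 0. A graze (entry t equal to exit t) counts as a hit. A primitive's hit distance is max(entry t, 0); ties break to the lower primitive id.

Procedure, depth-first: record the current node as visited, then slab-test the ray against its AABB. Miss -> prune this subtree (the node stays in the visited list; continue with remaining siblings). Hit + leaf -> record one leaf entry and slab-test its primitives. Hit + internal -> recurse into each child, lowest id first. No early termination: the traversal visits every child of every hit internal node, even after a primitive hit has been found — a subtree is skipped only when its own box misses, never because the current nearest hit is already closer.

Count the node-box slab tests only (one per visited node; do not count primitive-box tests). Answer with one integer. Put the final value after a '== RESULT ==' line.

Trace the traversal:
N0 x:[83/3,41] y:[79/3,41] z:[24,41] -> hit [83/3,41], descend [6, 13]
  N6 x:[83/3,112/3] y:[106/3,41] z:[49/2,41] -> hit [106/3,112/3], descend [3, 15]
    N3 x:[83/3,97/3] y:[115/3,41] z:[55/2,41] -> miss, prune
    N15 x:[95/3,112/3] y:[106/3,40] z:[49/2,38] -> hit [106/3,112/3], descend [2, 7]
      N2 x:[97/3,112/3] y:[106/3,116/3] z:[49/2,31] -> miss, prune
      N7 x:[95/3,106/3] y:[106/3,40] z:[35,38] -> hit [106/3,106/3] leaf, test {P11(miss), P16(miss)}
  N13 x:[92/3,41] y:[79/3,34] z:[24,81/2] -> hit [92/3,34], descend [8, 9]
    N8 x:[112/3,41] y:[82/3,34] z:[24,36] -> miss, prune
    N9 x:[92/3,35] y:[79/3,98/3] z:[31,81/2] -> hit [31,98/3], descend [4, 11]
      N4 x:[95/3,34] y:[92/3,98/3] z:[31,81/2] -> hit [95/3,98/3] leaf, test {P9@t=32, P15(miss)}
      N11 x:[92/3,35] y:[79/3,92/3] z:[67/2,73/2] -> miss, prune

order=[0, 6, 3, 15, 2, 7, 13, 8, 9, 4, 11]  |boxes|=11  |leaves|=2  hit=P9

== RESULT ==
11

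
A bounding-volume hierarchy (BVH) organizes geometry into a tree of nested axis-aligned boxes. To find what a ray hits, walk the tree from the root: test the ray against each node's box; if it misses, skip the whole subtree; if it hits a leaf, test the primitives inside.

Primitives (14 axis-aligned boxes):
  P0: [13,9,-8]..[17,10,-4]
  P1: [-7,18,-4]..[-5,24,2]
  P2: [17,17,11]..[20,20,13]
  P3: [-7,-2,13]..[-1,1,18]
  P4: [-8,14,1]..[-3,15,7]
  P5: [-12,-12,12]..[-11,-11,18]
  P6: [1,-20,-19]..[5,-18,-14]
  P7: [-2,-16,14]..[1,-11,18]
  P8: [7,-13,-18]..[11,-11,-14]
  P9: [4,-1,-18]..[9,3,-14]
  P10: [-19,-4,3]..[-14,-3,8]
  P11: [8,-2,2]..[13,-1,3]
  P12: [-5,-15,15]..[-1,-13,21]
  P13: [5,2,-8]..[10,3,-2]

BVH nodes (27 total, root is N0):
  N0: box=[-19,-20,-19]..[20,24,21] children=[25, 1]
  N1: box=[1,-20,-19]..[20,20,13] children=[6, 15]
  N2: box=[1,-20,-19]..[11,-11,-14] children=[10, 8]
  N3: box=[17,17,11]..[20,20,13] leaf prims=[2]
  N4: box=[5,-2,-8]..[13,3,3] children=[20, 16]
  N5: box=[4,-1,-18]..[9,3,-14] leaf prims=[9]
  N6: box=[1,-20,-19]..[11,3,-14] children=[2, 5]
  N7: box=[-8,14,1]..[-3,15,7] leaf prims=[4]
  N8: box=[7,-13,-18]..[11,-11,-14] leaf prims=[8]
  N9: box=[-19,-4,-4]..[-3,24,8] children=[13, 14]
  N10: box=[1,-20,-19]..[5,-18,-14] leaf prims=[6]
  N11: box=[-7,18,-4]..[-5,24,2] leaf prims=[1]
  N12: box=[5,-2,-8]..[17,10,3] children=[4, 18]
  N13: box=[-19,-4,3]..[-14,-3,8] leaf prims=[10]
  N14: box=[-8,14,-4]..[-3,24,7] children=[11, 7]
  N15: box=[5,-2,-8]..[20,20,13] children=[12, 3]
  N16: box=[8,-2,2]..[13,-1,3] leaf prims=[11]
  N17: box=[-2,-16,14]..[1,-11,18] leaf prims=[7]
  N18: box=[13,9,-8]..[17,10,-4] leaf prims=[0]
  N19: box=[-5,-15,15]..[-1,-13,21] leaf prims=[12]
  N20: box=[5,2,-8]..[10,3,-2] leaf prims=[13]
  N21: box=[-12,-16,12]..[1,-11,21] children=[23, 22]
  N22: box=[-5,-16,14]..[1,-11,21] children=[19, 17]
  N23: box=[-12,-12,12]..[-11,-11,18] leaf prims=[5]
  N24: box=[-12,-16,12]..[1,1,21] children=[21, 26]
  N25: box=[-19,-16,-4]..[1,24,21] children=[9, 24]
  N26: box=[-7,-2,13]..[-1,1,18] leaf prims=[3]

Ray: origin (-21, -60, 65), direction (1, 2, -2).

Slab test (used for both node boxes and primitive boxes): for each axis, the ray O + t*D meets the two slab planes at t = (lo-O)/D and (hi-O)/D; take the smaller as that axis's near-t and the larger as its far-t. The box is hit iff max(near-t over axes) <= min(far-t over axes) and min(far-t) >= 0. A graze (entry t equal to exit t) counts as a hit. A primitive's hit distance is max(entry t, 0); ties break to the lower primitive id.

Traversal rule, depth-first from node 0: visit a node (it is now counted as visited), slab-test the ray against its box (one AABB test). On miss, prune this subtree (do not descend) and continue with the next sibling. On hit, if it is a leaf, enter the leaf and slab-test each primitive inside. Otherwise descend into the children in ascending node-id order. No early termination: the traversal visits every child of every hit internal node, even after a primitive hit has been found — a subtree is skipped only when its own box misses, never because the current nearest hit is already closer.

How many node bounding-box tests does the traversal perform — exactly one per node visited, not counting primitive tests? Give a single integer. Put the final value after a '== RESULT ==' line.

Walk:
N0 x:[2,41] y:[20,42] z:[22,42] -> hit [22,41], descend [1, 25]
  N1 x:[22,41] y:[20,40] z:[26,42] -> hit [26,40], descend [6, 15]
    N6 x:[22,32] y:[20,63/2] z:[79/2,42] -> miss, prune
    N15 x:[26,41] y:[29,40] z:[26,73/2] -> hit [29,73/2], descend [3, 12]
      N3 x:[38,41] y:[77/2,40] z:[26,27] -> miss, prune
      N12 x:[26,38] y:[29,35] z:[31,73/2] -> hit [31,35], descend [4, 18]
        N4 x:[26,34] y:[29,63/2] z:[31,73/2] -> hit [31,63/2], descend [16, 20]
          N16 x:[29,34] y:[29,59/2] z:[31,63/2] -> miss, prune
          N20 x:[26,31] y:[31,63/2] z:[67/2,73/2] -> miss, prune
        N18 x:[34,38] y:[69/2,35] z:[69/2,73/2] -> hit [69/2,35] leaf, test {P0@t=69/2}
  N25 x:[2,22] y:[22,42] z:[22,69/2] -> hit [22,22], descend [9, 24]
    N9 x:[2,18] y:[28,42] z:[57/2,69/2] -> miss, prune
    N24 x:[9,22] y:[22,61/2] z:[22,53/2] -> hit [22,22], descend [21, 26]
      N21 x:[9,22] y:[22,49/2] z:[22,53/2] -> hit [22,22], descend [22, 23]
        N22 x:[16,22] y:[22,49/2] z:[22,51/2] -> hit [22,22], descend [17, 19]
          N17 x:[19,22] y:[22,49/2] z:[47/2,51/2] -> miss, prune
          N19 x:[16,20] y:[45/2,47/2] z:[22,25] -> miss, prune
        N23 x:[9,10] y:[24,49/2] z:[47/2,53/2] -> miss, prune
      N26 x:[14,20] y:[29,61/2] z:[47/2,26] -> miss, prune

order=[0, 1, 6, 15, 3, 12, 4, 16, 20, 18, 25, 9, 24, 21, 22, 17, 19, 23, 26]  |boxes|=19  |leaves|=1  hit=P0

== RESULT ==
19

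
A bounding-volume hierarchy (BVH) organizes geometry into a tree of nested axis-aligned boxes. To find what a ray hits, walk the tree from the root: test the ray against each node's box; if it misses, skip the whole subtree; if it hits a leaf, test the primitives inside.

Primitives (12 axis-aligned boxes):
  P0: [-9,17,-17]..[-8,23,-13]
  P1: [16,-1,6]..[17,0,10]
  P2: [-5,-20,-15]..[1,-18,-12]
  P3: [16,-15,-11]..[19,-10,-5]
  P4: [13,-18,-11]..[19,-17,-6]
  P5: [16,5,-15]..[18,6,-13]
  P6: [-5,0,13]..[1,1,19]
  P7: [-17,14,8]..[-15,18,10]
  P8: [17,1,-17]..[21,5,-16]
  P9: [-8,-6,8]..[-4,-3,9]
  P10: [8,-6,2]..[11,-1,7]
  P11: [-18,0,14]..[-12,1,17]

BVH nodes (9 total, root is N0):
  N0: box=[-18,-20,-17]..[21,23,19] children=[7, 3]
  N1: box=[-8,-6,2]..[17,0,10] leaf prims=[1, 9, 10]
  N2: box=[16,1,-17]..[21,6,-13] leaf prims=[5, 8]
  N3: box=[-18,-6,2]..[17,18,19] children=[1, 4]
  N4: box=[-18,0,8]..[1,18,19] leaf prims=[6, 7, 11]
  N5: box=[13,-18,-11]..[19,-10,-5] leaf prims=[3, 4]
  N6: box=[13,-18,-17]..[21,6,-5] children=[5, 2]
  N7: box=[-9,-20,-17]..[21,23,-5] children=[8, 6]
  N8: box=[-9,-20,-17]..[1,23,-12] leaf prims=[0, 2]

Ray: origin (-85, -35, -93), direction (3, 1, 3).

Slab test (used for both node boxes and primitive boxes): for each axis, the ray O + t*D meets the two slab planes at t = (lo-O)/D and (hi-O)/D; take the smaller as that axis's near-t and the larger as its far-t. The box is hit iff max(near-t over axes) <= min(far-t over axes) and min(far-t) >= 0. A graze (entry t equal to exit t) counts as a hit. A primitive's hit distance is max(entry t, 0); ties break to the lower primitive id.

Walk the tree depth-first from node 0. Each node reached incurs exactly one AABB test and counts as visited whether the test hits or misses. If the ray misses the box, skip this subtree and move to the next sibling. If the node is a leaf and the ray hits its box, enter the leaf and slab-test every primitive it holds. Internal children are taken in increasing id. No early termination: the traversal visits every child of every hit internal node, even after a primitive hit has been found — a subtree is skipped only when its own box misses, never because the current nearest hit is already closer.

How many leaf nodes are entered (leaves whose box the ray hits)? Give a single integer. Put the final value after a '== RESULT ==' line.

Walk:
N0 x:[67/3,106/3] y:[15,58] z:[76/3,112/3] -> hit [76/3,106/3], descend [3, 7]
  N3 x:[67/3,34] y:[29,53] z:[95/3,112/3] -> hit [95/3,34], descend [1, 4]
    N1 x:[77/3,34] y:[29,35] z:[95/3,103/3] -> hit [95/3,34] leaf, test {P1@t=34, P9(miss), P10@t=95/3}
    N4 x:[67/3,86/3] y:[35,53] z:[101/3,112/3] -> miss, prune
  N7 x:[76/3,106/3] y:[15,58] z:[76/3,88/3] -> hit [76/3,88/3], descend [6, 8]
    N6 x:[98/3,106/3] y:[17,41] z:[76/3,88/3] -> miss, prune
    N8 x:[76/3,86/3] y:[15,58] z:[76/3,27] -> hit [76/3,27] leaf, test {P0(miss), P2(miss)}

Visited [0, 3, 1, 4, 7, 6, 8]. Tests: 7 box, 2 leaf. Nearest: P10.

== RESULT ==
2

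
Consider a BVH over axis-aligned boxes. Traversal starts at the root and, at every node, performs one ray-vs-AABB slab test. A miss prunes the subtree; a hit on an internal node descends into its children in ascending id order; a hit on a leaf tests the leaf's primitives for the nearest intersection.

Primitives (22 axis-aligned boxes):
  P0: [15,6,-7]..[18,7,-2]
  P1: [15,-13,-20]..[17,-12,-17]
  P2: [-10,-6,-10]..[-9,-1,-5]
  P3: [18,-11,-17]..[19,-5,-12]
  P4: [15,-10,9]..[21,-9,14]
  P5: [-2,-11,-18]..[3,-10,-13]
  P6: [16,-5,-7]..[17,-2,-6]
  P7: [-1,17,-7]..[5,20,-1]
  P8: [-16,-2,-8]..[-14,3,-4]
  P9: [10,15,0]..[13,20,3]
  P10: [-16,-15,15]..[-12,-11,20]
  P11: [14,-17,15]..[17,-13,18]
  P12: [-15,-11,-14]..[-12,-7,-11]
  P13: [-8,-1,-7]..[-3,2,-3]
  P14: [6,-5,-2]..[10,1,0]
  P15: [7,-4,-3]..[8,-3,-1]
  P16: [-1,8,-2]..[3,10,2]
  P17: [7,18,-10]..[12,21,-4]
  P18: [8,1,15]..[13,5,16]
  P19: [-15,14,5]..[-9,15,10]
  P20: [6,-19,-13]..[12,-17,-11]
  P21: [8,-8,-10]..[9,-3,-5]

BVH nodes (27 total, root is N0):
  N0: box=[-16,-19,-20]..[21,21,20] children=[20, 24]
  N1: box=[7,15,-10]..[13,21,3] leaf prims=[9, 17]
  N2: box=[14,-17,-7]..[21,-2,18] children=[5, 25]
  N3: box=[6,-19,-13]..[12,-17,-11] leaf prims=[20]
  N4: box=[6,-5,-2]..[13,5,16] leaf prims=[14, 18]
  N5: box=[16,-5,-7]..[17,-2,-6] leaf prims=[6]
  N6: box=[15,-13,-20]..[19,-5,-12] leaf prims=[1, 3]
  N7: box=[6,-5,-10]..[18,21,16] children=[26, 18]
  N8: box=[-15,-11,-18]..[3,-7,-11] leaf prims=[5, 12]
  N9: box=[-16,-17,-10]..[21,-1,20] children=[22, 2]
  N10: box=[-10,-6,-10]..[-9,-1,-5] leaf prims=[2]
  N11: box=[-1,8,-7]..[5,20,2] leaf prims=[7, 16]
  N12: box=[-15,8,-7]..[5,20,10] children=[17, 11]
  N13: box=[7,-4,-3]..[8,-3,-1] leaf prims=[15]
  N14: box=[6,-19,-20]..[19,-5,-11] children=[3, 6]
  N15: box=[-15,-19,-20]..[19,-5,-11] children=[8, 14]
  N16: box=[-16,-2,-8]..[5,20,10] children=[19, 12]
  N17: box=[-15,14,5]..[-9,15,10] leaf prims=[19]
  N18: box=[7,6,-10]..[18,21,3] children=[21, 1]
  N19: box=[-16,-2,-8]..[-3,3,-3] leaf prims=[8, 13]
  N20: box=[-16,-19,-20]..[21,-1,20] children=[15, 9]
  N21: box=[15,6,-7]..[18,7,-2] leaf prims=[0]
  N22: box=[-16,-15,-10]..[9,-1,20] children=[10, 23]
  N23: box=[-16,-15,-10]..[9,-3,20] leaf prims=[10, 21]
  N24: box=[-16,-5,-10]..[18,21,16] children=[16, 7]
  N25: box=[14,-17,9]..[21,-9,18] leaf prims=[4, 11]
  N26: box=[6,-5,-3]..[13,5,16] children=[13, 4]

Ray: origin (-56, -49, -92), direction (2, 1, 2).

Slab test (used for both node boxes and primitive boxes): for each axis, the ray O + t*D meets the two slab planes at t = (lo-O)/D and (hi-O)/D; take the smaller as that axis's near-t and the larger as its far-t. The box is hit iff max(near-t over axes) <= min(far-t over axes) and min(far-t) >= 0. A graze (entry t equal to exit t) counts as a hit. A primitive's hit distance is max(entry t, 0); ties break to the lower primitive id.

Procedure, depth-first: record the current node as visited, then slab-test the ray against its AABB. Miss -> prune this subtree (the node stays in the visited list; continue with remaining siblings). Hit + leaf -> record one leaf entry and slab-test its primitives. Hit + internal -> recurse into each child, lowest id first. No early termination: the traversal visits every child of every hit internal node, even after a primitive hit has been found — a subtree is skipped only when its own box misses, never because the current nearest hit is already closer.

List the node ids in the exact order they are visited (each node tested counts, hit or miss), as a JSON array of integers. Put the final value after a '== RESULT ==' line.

Walk:
N0 x:[20,77/2] y:[30,70] z:[36,56] -> hit [36,77/2], descend [20, 24]
  N20 x:[20,77/2] y:[30,48] z:[36,56] -> hit [36,77/2], descend [9, 15]
    N9 x:[20,77/2] y:[32,48] z:[41,56] -> miss, prune
    N15 x:[41/2,75/2] y:[30,44] z:[36,81/2] -> hit [36,75/2], descend [8, 14]
      N8 x:[41/2,59/2] y:[38,42] z:[37,81/2] -> miss, prune
      N14 x:[31,75/2] y:[30,44] z:[36,81/2] -> hit [36,75/2], descend [3, 6]
        N3 x:[31,34] y:[30,32] z:[79/2,81/2] -> miss, prune
        N6 x:[71/2,75/2] y:[36,44] z:[36,40] -> hit [36,75/2] leaf, test {P1@t=36, P3(miss)}
  N24 x:[20,37] y:[44,70] z:[41,54] -> miss, prune

order=[0, 20, 9, 15, 8, 14, 3, 6, 24]  |boxes|=9  |leaves|=1  hit=P1

== RESULT ==
[0, 20, 9, 15, 8, 14, 3, 6, 24]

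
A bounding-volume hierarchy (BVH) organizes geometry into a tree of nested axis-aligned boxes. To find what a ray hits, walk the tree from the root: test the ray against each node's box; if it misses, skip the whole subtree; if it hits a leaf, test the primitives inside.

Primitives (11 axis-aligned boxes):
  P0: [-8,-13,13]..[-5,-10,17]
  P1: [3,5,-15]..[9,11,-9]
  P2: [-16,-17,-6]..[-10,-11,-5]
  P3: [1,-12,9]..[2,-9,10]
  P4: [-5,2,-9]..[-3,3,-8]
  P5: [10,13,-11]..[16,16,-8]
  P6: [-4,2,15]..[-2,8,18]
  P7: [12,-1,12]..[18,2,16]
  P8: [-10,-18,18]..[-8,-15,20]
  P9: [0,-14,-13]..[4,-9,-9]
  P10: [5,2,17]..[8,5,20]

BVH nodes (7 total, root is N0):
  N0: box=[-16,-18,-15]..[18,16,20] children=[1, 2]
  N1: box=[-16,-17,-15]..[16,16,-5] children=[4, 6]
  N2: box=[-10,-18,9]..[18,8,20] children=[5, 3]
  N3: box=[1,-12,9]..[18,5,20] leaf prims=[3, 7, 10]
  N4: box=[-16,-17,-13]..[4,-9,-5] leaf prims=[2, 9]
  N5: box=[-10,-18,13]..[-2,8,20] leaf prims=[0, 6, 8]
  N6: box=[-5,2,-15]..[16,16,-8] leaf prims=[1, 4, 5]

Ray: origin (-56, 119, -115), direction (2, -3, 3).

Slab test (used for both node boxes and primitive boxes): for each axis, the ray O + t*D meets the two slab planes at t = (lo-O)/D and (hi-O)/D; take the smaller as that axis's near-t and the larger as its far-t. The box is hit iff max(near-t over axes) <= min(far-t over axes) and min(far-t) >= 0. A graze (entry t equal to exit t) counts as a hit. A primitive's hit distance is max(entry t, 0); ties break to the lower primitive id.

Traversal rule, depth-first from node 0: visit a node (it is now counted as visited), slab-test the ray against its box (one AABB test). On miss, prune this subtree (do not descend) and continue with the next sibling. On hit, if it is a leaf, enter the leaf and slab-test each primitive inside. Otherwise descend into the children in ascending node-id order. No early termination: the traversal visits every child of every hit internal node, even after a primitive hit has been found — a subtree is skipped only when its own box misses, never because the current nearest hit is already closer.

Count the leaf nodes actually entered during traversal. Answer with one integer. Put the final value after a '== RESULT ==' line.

Trace the traversal:
N0 x:[20,37] y:[103/3,137/3] z:[100/3,45] -> hit [103/3,37], descend [1, 2]
  N1 x:[20,36] y:[103/3,136/3] z:[100/3,110/3] -> hit [103/3,36], descend [4, 6]
    N4 x:[20,30] y:[128/3,136/3] z:[34,110/3] -> miss, prune
    N6 x:[51/2,36] y:[103/3,39] z:[100/3,107/3] -> hit [103/3,107/3] leaf, test {P1(miss), P4(miss), P5@t=104/3}
  N2 x:[23,37] y:[37,137/3] z:[124/3,45] -> miss, prune

5 AABB tests over nodes [0, 1, 4, 6, 2]; 1 leaf entered; closest P5.

== RESULT ==
1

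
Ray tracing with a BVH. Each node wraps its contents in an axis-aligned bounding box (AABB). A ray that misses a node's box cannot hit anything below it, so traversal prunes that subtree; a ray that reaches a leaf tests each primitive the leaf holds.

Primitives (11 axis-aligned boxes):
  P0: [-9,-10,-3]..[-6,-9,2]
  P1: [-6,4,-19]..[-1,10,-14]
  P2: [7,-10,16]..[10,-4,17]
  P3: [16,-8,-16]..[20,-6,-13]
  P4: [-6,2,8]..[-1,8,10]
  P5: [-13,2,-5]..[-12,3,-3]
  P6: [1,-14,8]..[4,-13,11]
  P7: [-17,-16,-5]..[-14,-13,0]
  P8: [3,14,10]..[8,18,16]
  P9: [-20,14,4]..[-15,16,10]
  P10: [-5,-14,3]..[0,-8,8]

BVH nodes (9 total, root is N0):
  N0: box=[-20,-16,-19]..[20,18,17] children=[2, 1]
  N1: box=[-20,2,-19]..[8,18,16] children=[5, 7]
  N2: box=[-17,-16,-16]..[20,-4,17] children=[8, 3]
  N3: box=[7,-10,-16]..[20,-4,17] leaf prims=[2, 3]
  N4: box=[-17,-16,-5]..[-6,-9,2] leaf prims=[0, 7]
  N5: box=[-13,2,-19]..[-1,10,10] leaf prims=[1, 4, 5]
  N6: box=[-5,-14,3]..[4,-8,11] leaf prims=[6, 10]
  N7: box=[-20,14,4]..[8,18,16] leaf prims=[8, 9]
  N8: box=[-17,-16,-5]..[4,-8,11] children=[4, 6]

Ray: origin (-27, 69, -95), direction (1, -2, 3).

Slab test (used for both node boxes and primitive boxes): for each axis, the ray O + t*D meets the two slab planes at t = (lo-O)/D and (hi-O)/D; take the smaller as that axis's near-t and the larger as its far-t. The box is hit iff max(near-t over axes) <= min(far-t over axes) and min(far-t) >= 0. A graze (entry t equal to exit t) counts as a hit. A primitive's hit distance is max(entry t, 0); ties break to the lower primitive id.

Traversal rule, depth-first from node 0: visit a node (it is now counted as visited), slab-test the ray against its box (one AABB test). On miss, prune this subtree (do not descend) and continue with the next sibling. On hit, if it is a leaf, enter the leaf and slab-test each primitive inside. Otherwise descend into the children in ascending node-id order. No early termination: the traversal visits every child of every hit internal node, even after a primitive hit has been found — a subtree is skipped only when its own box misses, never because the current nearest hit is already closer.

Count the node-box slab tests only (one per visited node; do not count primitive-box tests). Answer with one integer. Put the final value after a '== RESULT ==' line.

Traverse from the root:
N0 x:[7,47] y:[51/2,85/2] z:[76/3,112/3] -> hit [51/2,112/3], descend [1, 2]
  N1 x:[7,35] y:[51/2,67/2] z:[76/3,37] -> hit [51/2,67/2], descend [5, 7]
    N5 x:[14,26] y:[59/2,67/2] z:[76/3,35] -> miss, prune
    N7 x:[7,35] y:[51/2,55/2] z:[33,37] -> miss, prune
  N2 x:[10,47] y:[73/2,85/2] z:[79/3,112/3] -> hit [73/2,112/3], descend [3, 8]
    N3 x:[34,47] y:[73/2,79/2] z:[79/3,112/3] -> hit [73/2,112/3] leaf, test {P2@t=37, P3(miss)}
    N8 x:[10,31] y:[77/2,85/2] z:[30,106/3] -> miss, prune

7 AABB tests over nodes [0, 1, 5, 7, 2, 3, 8]; 1 leaf entered; closest P2.

== RESULT ==
7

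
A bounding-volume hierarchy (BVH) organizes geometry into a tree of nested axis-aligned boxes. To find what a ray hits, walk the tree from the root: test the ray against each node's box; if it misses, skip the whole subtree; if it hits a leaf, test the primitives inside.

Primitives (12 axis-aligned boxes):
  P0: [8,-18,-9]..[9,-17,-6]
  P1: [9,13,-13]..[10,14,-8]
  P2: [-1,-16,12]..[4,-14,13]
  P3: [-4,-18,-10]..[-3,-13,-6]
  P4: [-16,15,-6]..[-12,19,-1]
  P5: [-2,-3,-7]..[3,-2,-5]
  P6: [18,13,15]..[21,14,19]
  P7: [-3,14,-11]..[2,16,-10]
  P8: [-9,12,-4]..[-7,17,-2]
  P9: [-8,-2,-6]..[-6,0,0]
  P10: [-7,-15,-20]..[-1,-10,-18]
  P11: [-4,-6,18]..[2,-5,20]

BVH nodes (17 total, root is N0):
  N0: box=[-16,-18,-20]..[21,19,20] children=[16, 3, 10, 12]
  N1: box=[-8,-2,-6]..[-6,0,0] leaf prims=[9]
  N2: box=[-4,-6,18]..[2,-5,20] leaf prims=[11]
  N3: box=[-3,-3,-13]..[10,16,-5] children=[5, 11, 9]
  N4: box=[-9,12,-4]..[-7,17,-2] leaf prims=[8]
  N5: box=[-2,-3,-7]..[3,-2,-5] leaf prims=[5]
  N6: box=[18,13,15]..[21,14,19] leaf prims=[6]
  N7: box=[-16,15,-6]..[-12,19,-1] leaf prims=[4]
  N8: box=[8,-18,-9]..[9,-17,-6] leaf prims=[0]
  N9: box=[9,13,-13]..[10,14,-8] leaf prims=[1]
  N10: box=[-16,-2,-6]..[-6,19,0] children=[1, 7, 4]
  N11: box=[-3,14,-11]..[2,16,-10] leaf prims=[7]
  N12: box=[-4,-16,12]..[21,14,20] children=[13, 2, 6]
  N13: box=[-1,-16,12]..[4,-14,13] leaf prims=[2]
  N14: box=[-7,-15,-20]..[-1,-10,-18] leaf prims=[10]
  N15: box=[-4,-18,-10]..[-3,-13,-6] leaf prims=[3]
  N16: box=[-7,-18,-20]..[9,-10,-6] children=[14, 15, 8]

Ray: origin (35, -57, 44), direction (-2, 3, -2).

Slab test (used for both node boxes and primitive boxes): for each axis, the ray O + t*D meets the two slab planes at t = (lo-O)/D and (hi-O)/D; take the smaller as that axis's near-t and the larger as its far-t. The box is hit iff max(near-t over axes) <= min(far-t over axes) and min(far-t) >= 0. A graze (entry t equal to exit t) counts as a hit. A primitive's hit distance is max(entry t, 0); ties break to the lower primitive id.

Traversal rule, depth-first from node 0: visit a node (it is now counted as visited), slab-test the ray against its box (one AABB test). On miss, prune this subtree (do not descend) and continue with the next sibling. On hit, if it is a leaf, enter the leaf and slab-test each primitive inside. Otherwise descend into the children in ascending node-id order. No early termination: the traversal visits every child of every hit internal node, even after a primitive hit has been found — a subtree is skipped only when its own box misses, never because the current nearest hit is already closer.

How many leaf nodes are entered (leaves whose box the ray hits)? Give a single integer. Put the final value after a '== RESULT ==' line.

Trace the traversal:
N0 x:[7,51/2] y:[13,76/3] z:[12,32] -> hit [13,76/3], descend [3, 10, 12, 16]
  N3 x:[25/2,19] y:[18,73/3] z:[49/2,57/2] -> miss, prune
  N10 x:[41/2,51/2] y:[55/3,76/3] z:[22,25] -> hit [22,25], descend [1, 4, 7]
    N1 x:[41/2,43/2] y:[55/3,19] z:[22,25] -> miss, prune
    N4 x:[21,22] y:[23,74/3] z:[23,24] -> miss, prune
    N7 x:[47/2,51/2] y:[24,76/3] z:[45/2,25] -> hit [24,25] leaf, test {P4@t=24}
  N12 x:[7,39/2] y:[41/3,71/3] z:[12,16] -> hit [41/3,16], descend [2, 6, 13]
    N2 x:[33/2,39/2] y:[17,52/3] z:[12,13] -> miss, prune
    N6 x:[7,17/2] y:[70/3,71/3] z:[25/2,29/2] -> miss, prune
    N13 x:[31/2,18] y:[41/3,43/3] z:[31/2,16] -> miss, prune
  N16 x:[13,21] y:[13,47/3] z:[25,32] -> miss, prune

order=[0, 3, 10, 1, 4, 7, 12, 2, 6, 13, 16]  |boxes|=11  |leaves|=1  hit=P4

== RESULT ==
1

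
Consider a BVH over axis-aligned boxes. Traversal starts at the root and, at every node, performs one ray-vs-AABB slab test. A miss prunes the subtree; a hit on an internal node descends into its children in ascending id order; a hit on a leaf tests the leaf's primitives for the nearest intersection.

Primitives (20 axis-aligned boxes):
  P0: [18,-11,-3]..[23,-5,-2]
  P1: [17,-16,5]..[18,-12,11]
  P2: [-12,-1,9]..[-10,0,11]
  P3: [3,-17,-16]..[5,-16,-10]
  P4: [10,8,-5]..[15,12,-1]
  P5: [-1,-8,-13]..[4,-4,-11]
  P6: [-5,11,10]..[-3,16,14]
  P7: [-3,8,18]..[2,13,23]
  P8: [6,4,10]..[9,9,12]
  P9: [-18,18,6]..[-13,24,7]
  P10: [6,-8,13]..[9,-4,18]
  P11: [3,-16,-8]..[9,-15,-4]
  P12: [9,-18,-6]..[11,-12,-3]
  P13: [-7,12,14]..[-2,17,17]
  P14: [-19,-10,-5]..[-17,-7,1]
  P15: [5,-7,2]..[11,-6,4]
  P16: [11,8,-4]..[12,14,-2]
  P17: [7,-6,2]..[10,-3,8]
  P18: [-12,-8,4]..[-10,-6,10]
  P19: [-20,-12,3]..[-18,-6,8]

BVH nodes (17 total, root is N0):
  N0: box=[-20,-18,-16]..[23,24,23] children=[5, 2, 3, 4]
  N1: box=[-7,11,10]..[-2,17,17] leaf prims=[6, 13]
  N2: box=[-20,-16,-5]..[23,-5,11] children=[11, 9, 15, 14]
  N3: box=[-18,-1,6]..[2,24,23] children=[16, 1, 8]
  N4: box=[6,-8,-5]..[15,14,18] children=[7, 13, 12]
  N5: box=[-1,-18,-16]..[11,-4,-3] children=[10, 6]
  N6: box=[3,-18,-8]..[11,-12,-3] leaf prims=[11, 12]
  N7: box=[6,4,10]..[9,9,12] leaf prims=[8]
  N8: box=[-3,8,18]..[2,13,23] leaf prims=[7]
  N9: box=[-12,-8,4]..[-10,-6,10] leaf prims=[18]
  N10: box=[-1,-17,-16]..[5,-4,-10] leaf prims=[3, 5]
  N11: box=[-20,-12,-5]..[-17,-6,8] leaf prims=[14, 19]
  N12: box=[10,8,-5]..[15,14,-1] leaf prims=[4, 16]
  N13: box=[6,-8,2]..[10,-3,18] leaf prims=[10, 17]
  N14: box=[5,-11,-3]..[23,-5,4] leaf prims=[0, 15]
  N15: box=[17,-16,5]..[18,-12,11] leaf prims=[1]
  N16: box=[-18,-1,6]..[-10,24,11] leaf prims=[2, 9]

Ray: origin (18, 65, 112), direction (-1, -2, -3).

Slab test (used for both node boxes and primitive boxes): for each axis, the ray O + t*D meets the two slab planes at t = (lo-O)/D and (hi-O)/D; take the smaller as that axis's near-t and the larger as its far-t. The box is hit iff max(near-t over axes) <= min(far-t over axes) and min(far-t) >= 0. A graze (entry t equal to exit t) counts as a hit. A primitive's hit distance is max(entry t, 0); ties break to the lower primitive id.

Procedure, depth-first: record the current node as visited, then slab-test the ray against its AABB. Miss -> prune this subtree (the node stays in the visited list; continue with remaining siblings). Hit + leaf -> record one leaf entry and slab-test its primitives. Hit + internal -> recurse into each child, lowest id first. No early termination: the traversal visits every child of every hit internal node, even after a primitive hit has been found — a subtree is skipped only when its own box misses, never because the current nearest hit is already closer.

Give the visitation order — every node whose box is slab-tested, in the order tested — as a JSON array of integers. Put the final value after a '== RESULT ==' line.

Traverse from the root:
N0 x:[-5,38] y:[41/2,83/2] z:[89/3,128/3] -> hit [89/3,38], descend [2, 3, 4, 5]
  N2 x:[-5,38] y:[35,81/2] z:[101/3,39] -> hit [35,38], descend [9, 11, 14, 15]
    N9 x:[28,30] y:[71/2,73/2] z:[34,36] -> miss, prune
    N11 x:[35,38] y:[71/2,77/2] z:[104/3,39] -> hit [71/2,38] leaf, test {P14@t=37, P19@t=36}
    N14 x:[-5,13] y:[35,38] z:[36,115/3] -> miss, prune
    N15 x:[0,1] y:[77/2,81/2] z:[101/3,107/3] -> miss, prune
  N3 x:[16,36] y:[41/2,33] z:[89/3,106/3] -> hit [89/3,33], descend [1, 8, 16]
    N1 x:[20,25] y:[24,27] z:[95/3,34] -> miss, prune
    N8 x:[16,21] y:[26,57/2] z:[89/3,94/3] -> miss, prune
    N16 x:[28,36] y:[41/2,33] z:[101/3,106/3] -> miss, prune
  N4 x:[3,12] y:[51/2,73/2] z:[94/3,39] -> miss, prune
  N5 x:[7,19] y:[69/2,83/2] z:[115/3,128/3] -> miss, prune

Summary -> nodes [0, 2, 9, 11, 14, 15, 3, 1, 8, 16, 4, 5]; box-tests=12; leaf-entries=1; first=P19

== RESULT ==
[0, 2, 9, 11, 14, 15, 3, 1, 8, 16, 4, 5]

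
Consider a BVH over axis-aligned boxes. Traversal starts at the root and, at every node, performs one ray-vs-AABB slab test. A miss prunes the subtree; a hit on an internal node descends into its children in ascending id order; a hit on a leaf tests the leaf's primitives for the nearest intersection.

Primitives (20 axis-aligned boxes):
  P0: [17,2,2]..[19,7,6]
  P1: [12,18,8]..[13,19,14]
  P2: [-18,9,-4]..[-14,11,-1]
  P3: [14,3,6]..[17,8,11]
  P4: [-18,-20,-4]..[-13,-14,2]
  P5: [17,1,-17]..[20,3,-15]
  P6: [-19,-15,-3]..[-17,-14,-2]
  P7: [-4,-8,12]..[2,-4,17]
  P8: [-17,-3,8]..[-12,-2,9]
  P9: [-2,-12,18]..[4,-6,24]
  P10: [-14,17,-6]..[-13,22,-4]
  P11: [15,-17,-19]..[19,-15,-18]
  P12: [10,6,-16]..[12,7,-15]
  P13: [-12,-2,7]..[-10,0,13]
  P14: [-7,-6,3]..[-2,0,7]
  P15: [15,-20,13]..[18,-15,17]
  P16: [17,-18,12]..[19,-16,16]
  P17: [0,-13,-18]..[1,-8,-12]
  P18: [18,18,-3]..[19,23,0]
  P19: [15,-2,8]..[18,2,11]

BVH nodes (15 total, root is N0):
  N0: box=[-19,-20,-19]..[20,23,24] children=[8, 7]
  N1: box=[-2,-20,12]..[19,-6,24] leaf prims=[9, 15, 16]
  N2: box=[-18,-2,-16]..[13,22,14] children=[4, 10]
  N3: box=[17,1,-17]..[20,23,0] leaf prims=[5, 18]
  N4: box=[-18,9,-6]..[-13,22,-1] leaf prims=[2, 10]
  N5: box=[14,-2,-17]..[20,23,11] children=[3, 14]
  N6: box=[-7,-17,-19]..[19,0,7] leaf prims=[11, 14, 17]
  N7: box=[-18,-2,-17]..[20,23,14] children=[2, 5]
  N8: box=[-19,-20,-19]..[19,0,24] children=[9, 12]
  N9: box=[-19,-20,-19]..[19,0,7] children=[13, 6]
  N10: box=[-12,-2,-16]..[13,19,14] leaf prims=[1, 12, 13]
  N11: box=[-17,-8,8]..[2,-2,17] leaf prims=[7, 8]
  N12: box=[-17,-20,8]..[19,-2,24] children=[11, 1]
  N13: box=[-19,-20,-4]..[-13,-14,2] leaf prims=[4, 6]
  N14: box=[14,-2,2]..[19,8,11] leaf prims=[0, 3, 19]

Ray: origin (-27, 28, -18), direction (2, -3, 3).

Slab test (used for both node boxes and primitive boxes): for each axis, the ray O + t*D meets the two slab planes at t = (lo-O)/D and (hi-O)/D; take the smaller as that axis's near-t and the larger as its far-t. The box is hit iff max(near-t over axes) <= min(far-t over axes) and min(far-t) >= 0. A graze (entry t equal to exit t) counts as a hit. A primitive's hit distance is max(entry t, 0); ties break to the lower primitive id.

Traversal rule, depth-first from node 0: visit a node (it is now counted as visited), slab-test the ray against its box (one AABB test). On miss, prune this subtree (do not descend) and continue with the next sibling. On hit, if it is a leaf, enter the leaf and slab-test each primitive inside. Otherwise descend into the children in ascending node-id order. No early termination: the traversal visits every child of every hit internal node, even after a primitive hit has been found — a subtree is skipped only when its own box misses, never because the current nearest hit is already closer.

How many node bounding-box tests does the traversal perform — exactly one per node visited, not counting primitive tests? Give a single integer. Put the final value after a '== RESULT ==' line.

Walk:
N0 x:[4,47/2] y:[5/3,16] z:[-1/3,14] -> hit [4,14], descend [7, 8]
  N7 x:[9/2,47/2] y:[5/3,10] z:[1/3,32/3] -> hit [9/2,10], descend [2, 5]
    N2 x:[9/2,20] y:[2,10] z:[2/3,32/3] -> hit [9/2,10], descend [4, 10]
      N4 x:[9/2,7] y:[2,19/3] z:[4,17/3] -> hit [9/2,17/3] leaf, test {P2@t=17/3, P10(miss)}
      N10 x:[15/2,20] y:[3,10] z:[2/3,32/3] -> hit [15/2,10] leaf, test {P1(miss), P12(miss), P13(miss)}
    N5 x:[41/2,47/2] y:[5/3,10] z:[1/3,29/3] -> miss, prune
  N8 x:[4,23] y:[28/3,16] z:[-1/3,14] -> hit [28/3,14], descend [9, 12]
    N9 x:[4,23] y:[28/3,16] z:[-1/3,25/3] -> miss, prune
    N12 x:[5,23] y:[10,16] z:[26/3,14] -> hit [10,14], descend [1, 11]
      N1 x:[25/2,23] y:[34/3,16] z:[10,14] -> hit [25/2,14] leaf, test {P9@t=25/2, P15(miss), P16(miss)}
      N11 x:[5,29/2] y:[10,12] z:[26/3,35/3] -> hit [10,35/3] leaf, test {P7@t=23/2, P8(miss)}

Visited [0, 7, 2, 4, 10, 5, 8, 9, 12, 1, 11]. Tests: 11 box, 4 leaf. Nearest: P2.

== RESULT ==
11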